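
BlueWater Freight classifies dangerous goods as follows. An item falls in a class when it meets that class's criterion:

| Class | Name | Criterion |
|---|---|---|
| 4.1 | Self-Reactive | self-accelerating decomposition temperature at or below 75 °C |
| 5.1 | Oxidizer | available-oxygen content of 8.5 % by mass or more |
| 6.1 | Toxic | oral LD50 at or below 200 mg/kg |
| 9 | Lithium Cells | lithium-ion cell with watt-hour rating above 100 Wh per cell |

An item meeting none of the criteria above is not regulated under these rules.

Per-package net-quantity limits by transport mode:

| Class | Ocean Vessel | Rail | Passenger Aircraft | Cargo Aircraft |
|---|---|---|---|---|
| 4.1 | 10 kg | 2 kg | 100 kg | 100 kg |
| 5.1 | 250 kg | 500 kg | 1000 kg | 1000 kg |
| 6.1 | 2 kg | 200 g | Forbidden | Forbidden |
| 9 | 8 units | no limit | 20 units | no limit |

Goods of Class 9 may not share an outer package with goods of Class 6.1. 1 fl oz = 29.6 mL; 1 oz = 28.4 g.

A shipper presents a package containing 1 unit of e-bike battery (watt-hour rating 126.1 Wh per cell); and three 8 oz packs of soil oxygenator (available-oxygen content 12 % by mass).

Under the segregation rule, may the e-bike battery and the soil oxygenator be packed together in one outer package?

Yes

The e-bike battery has watt-hour rating 126.1 Wh per cell, which is > 100 Wh per cell, so it is Class 9 (Lithium Cells).
Available-oxygen content 12 % by mass meets the Class 5.1 criterion (Oxidizer), so the soil oxygenator is Class 5.1.
No segregation rule bars Class 9 with Class 5.1.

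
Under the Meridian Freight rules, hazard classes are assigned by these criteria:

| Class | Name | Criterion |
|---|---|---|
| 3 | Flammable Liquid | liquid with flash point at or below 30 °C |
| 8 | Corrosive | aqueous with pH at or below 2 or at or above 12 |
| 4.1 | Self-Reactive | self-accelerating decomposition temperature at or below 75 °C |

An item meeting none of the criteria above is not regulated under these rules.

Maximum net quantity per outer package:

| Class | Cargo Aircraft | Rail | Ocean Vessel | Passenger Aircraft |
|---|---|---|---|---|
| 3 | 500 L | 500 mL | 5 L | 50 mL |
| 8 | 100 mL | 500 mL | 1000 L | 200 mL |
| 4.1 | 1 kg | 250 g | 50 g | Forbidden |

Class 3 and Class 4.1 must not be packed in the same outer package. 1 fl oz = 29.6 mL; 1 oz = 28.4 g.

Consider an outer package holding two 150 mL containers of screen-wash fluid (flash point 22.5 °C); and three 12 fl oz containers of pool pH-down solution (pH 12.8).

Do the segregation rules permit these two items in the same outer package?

Flash point 22.5 °C meets the Class 3 criterion (Flammable Liquid), so the screen-wash fluid is Class 3.
pH 12.8 meets the Class 8 criterion (Corrosive), so the pool pH-down solution is Class 8.
No segregation rule bars Class 3 with Class 8.

Yes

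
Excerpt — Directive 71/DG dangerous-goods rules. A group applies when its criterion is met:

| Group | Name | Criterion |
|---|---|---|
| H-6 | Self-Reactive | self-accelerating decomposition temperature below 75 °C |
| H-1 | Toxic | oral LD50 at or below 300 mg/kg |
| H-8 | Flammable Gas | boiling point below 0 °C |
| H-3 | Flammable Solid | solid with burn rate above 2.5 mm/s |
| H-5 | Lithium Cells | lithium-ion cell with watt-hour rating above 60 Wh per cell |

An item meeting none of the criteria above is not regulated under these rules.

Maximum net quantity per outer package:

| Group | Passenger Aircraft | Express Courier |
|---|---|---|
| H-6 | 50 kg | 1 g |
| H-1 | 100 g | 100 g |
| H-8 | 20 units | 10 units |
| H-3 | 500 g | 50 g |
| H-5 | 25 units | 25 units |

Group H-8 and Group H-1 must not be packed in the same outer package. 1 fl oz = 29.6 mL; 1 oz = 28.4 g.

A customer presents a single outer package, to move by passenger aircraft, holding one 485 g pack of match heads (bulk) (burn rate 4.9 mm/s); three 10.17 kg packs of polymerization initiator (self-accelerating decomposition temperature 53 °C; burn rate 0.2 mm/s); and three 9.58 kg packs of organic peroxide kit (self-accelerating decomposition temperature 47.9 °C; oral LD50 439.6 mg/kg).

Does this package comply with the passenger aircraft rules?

With burn rate 4.9 mm/s (> 2.5 mm/s), the match heads (bulk) fall in Group H-3.
The polymerization initiator has self-accelerating decomposition temperature 53 °C, which is < 75 °C, so it is Group H-6 (Self-Reactive).
Organic peroxide kit: self-accelerating decomposition temperature 47.9 °C < 75 °C → Group H-6 (Self-Reactive).
Total Group H-6: (three 10.17 kg packs = 30.51 kg) + (three 9.58 kg packs = 28.74 kg) = 59.25 kg.
59.25 kg exceeds the passenger aircraft limit of 50 kg for Group H-6.
Group H-3 quantity: 485 g.
485 g ≤ 500 g (passenger aircraft limit, Group H-3) — within limit.
The segregation rule (Group H-8 with Group H-1) does not apply to Group H-6 with Group H-3.

No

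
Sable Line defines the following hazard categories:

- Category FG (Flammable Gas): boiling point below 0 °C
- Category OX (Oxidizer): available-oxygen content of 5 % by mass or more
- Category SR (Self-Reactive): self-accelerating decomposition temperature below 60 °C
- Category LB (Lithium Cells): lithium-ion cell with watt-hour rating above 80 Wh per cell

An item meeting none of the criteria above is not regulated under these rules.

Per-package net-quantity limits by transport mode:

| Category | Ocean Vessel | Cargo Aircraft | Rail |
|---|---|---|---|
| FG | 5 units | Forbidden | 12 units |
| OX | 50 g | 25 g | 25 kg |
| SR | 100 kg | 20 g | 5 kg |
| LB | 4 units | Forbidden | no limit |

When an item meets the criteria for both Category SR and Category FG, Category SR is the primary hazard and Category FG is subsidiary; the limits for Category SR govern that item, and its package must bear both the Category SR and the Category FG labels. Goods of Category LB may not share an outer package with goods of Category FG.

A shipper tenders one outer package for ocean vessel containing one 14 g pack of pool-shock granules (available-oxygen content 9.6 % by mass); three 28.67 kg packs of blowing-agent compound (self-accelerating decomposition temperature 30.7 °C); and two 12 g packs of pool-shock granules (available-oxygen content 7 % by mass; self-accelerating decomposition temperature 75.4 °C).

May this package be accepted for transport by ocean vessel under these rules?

Available-oxygen content 9.6 % by mass meets the Category OX criterion (Oxidizer), so the pool-shock granules are Category OX.
Blowing-agent compound: self-accelerating decomposition temperature 30.7 °C < 60 °C → Category SR (Self-Reactive).
With available-oxygen content 7 % by mass (≥ 5 % by mass), the pool-shock granules fall in Category OX.
Category OX net quantity: 14 g + (two 12 g packs = 24 g) = 38 g.
That is within the Category OX ocean vessel limit of 50 g.
Category SR quantity: three 28.67 kg packs = 86.01 kg.
86.01 kg ≤ 100 kg (ocean vessel limit, Category SR) — within limit.
The segregation rule (Category LB with Category FG) does not apply to Category OX with Category SR.
Every hazard category is within its ocean vessel limit and no segregation rule is violated.

Yes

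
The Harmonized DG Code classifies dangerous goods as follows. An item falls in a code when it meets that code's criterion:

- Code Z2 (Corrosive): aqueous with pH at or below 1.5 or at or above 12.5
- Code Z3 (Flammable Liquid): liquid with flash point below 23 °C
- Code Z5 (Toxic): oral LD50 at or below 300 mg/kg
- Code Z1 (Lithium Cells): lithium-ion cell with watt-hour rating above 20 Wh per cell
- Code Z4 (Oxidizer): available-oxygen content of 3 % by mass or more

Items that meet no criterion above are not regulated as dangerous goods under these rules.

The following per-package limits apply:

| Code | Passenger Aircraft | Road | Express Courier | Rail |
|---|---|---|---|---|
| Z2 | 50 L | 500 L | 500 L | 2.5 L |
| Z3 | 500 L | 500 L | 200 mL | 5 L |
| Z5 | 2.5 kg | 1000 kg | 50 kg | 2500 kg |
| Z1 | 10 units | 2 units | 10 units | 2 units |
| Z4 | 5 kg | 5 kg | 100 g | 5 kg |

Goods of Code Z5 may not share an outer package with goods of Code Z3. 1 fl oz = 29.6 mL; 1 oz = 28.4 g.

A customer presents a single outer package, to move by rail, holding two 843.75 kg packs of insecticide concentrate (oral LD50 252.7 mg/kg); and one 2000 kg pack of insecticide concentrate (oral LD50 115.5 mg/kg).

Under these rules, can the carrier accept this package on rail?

No

Oral LD50 252.7 mg/kg meets the Code Z5 criterion (Toxic), so the insecticide concentrate is Code Z5.
With oral LD50 115.5 mg/kg (≤ 300 mg/kg), the insecticide concentrate falls in Code Z5.
Total Code Z5: (two 843.75 kg packs = 1687.5 kg) + 2000 kg = 3687.5 kg.
3687.5 kg exceeds the rail limit of 2500 kg for Code Z5.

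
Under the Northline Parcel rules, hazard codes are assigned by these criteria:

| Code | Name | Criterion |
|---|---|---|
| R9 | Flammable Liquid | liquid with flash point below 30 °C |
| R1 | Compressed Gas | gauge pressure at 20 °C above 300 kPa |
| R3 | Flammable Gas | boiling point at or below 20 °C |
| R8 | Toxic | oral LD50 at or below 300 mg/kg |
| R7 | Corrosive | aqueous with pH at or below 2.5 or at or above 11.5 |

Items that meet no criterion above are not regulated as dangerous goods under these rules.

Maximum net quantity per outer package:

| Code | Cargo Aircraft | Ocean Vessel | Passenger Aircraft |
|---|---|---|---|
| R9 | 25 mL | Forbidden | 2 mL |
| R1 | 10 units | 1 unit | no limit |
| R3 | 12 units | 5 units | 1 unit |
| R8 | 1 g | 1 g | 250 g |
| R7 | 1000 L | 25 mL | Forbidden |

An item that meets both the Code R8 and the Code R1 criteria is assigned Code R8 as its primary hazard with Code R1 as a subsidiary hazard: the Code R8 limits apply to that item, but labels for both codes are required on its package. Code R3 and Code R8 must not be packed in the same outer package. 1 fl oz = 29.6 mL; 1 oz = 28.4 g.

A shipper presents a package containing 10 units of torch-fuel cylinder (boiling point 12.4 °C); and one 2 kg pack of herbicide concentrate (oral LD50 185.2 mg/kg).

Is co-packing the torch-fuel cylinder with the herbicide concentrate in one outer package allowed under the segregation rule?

No

Boiling point 12.4 °C meets the Code R3 criterion (Flammable Gas), so the torch-fuel cylinder is Code R3.
With oral LD50 185.2 mg/kg (≤ 300 mg/kg), the herbicide concentrate falls in Code R8.
Code R3 and Code R8 may not share an outer package.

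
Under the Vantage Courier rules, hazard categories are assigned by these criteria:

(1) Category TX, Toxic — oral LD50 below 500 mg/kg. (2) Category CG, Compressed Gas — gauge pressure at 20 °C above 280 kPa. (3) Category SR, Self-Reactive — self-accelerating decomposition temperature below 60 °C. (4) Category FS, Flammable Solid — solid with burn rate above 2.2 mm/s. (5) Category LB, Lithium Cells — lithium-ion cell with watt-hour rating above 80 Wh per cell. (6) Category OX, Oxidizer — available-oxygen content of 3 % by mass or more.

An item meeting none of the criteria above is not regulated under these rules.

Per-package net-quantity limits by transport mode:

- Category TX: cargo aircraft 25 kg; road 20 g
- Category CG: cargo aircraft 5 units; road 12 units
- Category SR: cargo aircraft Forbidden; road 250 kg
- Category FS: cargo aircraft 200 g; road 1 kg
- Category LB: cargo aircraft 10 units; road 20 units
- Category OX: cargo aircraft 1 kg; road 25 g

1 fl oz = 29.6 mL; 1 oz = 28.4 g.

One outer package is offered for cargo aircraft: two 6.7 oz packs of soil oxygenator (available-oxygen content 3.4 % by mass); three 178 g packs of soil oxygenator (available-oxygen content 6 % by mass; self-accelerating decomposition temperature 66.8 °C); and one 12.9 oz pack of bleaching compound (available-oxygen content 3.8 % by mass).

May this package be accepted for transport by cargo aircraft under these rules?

The soil oxygenator has available-oxygen content 3.4 % by mass, which is ≥ 3 % by mass, so it is Category OX (Oxidizer).
Available-oxygen content 6 % by mass meets the Category OX criterion (Oxidizer), so the soil oxygenator is Category OX.
Bleaching compound: available-oxygen content 3.8 % by mass ≥ 3 % by mass → Category OX (Oxidizer).
Total Category OX: (two 6.7 oz packs = 380.56 g) + (three 178 g packs = 534 g) + (one 12.9 oz pack = 366.36 g) = 1280.92 g.
That exceeds the Category OX cargo aircraft limit of 1 kg.

No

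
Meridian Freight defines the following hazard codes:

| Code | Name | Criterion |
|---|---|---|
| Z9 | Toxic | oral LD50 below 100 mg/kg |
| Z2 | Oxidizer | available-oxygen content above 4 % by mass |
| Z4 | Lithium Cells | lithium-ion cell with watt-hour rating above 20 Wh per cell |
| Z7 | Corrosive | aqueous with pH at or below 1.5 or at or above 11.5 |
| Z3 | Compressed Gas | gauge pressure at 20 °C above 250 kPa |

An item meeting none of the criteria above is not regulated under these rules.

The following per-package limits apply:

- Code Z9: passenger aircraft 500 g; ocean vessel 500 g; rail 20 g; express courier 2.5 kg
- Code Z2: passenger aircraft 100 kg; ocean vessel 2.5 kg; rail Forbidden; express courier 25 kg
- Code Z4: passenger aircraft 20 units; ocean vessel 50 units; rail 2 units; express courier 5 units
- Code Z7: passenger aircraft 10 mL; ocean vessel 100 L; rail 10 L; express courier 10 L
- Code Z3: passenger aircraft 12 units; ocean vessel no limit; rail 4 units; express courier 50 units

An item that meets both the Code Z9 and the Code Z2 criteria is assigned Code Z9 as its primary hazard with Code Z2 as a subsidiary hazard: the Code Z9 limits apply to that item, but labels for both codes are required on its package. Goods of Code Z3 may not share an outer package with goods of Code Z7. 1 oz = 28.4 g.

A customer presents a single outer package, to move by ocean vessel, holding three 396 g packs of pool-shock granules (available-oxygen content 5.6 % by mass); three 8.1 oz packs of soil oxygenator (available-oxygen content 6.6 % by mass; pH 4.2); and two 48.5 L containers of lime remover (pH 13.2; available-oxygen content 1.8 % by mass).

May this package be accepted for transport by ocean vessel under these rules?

Yes

With available-oxygen content 5.6 % by mass (> 4 % by mass), the pool-shock granules fall in Code Z2.
Soil oxygenator: available-oxygen content 6.6 % by mass > 4 % by mass → Code Z2 (Oxidizer).
The lime remover has pH 13.2, which is ≥ 11.5, so it is Code Z7 (Corrosive).
Total Code Z2: (three 396 g packs = 1.188 kg) + (three 8.1 oz packs = 690.12 g) = 1878.12 g.
1878.12 g ≤ 2.5 kg (ocean vessel limit, Code Z2) — within limit.
Code Z7 quantity: two 48.5 L containers = 97 L.
97 L ≤ 100 L (ocean vessel limit, Code Z7) — within limit.
The segregation rule (Code Z3 with Code Z7) does not apply to Code Z2 with Code Z7.
Every hazard code is within its ocean vessel limit and no segregation rule is violated.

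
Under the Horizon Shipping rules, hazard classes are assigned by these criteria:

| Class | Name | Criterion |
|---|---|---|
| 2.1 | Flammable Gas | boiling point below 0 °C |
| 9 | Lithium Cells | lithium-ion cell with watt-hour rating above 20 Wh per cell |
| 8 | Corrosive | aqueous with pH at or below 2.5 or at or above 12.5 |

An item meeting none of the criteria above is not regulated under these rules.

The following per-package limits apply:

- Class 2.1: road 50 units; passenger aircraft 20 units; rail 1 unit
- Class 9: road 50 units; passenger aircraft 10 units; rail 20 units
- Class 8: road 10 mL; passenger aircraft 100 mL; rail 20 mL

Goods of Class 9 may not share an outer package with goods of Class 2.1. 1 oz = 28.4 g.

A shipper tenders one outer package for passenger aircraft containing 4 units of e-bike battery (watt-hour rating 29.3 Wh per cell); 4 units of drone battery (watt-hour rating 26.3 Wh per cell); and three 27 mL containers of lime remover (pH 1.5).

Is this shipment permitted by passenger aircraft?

Yes

E-bike battery: watt-hour rating 29.3 Wh per cell > 20 Wh per cell → Class 9 (Lithium Cells).
The drone battery has watt-hour rating 26.3 Wh per cell, which is > 20 Wh per cell, so it is Class 9 (Lithium Cells).
Lime remover: pH 1.5 ≤ 2.5 → Class 8 (Corrosive).
Total Class 9: 4 units + 4 units = 8 units.
That is within the Class 9 passenger aircraft limit of 10 units.
Class 8 quantity: three 27 mL containers = 81 mL.
81 mL ≤ 100 mL (passenger aircraft limit, Class 8) — within limit.
The segregation rule (Class 9 with Class 2.1) does not apply to Class 9 with Class 8.
Every hazard class is within its passenger aircraft limit and no segregation rule is violated.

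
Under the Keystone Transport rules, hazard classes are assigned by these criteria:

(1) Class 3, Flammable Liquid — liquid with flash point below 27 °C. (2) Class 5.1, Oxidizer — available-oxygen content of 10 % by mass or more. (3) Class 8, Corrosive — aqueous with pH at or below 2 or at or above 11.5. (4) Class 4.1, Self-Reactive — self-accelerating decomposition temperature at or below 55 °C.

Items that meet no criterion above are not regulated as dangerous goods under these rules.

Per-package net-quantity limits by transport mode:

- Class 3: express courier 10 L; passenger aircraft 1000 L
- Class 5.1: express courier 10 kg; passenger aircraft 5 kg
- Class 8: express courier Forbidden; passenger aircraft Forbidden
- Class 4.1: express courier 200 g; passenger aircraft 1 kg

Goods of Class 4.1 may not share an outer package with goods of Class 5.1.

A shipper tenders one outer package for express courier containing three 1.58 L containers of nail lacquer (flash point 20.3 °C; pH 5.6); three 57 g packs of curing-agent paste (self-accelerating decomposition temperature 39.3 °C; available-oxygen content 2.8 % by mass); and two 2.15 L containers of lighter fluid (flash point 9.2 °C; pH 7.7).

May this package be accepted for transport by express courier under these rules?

Flash point 20.3 °C meets the Class 3 criterion (Flammable Liquid), so the nail lacquer is Class 3.
The curing-agent paste has self-accelerating decomposition temperature 39.3 °C, which is ≤ 55 °C, so it is Class 4.1 (Self-Reactive).
With flash point 9.2 °C (< 27 °C), the lighter fluid falls in Class 3.
Total Class 3: (three 1.58 L containers = 4.74 L) + (two 2.15 L containers = 4.3 L) = 9.04 L.
9.04 L ≤ 10 L (express courier limit, Class 3) — within limit.
Class 4.1 quantity: three 57 g packs = 171 g.
That is within the Class 4.1 express courier limit of 200 g.
The segregation rule (Class 4.1 with Class 5.1) does not apply to Class 3 with Class 4.1.
Every hazard class is within its express courier limit and no segregation rule is violated.

Yes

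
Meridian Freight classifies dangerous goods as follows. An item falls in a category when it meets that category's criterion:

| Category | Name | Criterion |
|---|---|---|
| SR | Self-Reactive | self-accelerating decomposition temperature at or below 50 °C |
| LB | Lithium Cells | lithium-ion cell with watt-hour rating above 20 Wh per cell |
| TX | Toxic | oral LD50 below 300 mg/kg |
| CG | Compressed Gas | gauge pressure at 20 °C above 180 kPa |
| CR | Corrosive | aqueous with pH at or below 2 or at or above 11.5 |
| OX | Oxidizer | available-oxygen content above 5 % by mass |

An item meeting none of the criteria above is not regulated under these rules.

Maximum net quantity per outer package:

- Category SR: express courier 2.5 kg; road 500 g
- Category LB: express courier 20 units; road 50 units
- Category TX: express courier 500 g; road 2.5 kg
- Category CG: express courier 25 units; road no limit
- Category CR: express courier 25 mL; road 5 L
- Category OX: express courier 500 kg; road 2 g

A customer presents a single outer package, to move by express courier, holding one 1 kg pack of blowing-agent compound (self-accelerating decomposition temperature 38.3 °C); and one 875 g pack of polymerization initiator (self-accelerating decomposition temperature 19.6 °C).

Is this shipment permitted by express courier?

The blowing-agent compound has self-accelerating decomposition temperature 38.3 °C, which is ≤ 50 °C, so it is Category SR (Self-Reactive).
With self-accelerating decomposition temperature 19.6 °C (≤ 50 °C), the polymerization initiator falls in Category SR.
Category SR net quantity: 1 kg + 875 g = 1.875 kg.
That is within the Category SR express courier limit of 2.5 kg.

Yes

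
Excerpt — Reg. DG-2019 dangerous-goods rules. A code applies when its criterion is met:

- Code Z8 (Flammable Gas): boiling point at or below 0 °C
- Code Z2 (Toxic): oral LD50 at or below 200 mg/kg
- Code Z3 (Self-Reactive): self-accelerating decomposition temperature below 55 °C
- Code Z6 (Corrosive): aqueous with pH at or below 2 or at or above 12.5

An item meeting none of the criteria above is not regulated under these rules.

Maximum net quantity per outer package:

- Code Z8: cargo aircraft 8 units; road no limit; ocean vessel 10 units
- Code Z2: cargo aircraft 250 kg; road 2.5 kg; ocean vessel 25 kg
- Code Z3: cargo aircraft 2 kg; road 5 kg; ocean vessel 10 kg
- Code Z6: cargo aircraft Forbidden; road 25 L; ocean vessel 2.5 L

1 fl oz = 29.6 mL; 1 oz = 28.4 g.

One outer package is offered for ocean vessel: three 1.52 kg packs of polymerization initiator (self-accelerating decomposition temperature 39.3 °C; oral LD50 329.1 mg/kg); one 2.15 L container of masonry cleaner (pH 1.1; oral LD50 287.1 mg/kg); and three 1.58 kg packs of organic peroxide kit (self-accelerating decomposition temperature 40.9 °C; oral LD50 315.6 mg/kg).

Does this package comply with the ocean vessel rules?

Self-accelerating decomposition temperature 39.3 °C meets the Code Z3 criterion (Self-Reactive), so the polymerization initiator is Code Z3.
With pH 1.1 (≤ 2), the masonry cleaner falls in Code Z6.
Self-accelerating decomposition temperature 40.9 °C meets the Code Z3 criterion (Self-Reactive), so the organic peroxide kit is Code Z3.
Total Code Z3: (three 1.52 kg packs = 4.56 kg) + (three 1.58 kg packs = 4.74 kg) = 9.3 kg.
9.3 kg is within the ocean vessel limit of 10 kg for Code Z3.
Code Z6 quantity: 2.15 L.
2.15 L is within the ocean vessel limit of 2.5 L for Code Z6.
Every hazard code is within its ocean vessel limit and no segregation rule is violated.

Yes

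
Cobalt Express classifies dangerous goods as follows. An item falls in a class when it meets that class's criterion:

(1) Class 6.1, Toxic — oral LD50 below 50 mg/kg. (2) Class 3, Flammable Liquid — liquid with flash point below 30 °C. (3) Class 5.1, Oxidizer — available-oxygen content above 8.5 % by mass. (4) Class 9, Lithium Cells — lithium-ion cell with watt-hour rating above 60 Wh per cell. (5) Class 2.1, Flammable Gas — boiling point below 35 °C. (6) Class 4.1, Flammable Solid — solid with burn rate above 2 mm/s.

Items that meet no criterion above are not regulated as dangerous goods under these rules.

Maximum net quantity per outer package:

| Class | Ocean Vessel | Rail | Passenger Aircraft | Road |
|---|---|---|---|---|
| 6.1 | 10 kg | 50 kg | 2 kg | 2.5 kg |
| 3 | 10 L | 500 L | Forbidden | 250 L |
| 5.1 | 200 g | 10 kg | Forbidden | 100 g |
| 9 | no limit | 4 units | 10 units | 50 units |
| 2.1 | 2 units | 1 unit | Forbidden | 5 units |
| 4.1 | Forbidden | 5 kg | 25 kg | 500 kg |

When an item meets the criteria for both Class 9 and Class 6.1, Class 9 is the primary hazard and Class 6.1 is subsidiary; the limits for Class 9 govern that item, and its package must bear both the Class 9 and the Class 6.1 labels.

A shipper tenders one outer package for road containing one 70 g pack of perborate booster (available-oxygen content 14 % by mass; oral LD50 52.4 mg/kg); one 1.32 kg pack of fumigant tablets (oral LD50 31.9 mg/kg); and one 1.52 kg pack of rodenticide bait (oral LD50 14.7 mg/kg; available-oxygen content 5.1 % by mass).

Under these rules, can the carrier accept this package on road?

No

Available-oxygen content 14 % by mass meets the Class 5.1 criterion (Oxidizer), so the perborate booster is Class 5.1.
The fumigant tablets have oral LD50 31.9 mg/kg, which is < 50 mg/kg, so they are Class 6.1 (Toxic).
With oral LD50 14.7 mg/kg (< 50 mg/kg), the rodenticide bait falls in Class 6.1.
Total Class 6.1: 1.32 kg + 1.52 kg = 2.84 kg.
2.84 kg > 2.5 kg (road limit, Class 6.1) — over the limit.
Class 5.1 quantity: 70 g.
70 g ≤ 100 g (road limit, Class 5.1) — within limit.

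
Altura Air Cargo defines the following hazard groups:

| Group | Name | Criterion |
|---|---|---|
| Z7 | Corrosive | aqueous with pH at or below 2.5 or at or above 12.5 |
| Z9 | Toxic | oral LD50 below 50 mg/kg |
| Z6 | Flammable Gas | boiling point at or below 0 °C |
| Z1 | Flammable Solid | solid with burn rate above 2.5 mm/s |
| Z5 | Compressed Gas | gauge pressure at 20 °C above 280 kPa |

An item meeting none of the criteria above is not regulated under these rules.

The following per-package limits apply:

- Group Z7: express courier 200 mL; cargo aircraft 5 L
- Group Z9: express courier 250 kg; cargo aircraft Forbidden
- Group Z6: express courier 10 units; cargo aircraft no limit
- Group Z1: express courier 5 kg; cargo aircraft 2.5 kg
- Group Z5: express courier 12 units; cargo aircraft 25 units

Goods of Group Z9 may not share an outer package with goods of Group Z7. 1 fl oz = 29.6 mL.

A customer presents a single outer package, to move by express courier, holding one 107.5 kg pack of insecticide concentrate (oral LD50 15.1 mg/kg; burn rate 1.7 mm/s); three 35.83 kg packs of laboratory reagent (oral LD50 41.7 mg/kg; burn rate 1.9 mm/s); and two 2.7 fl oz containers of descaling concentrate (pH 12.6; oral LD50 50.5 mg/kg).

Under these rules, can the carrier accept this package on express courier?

No

The insecticide concentrate has oral LD50 15.1 mg/kg, which is < 50 mg/kg, so it is Group Z9 (Toxic).
Oral LD50 41.7 mg/kg meets the Group Z9 criterion (Toxic), so the laboratory reagent is Group Z9.
pH 12.6 meets the Group Z7 criterion (Corrosive), so the descaling concentrate is Group Z7.
Group Z9 net quantity: 107.5 kg + (three 35.83 kg packs = 107.49 kg) = 214.99 kg.
214.99 kg ≤ 250 kg (express courier limit, Group Z9) — within limit.
Group Z7 quantity: two 2.7 fl oz containers = 159.84 mL.
159.84 mL is within the express courier limit of 200 mL for Group Z7.
Group Z9 and Group Z7 may not share an outer package.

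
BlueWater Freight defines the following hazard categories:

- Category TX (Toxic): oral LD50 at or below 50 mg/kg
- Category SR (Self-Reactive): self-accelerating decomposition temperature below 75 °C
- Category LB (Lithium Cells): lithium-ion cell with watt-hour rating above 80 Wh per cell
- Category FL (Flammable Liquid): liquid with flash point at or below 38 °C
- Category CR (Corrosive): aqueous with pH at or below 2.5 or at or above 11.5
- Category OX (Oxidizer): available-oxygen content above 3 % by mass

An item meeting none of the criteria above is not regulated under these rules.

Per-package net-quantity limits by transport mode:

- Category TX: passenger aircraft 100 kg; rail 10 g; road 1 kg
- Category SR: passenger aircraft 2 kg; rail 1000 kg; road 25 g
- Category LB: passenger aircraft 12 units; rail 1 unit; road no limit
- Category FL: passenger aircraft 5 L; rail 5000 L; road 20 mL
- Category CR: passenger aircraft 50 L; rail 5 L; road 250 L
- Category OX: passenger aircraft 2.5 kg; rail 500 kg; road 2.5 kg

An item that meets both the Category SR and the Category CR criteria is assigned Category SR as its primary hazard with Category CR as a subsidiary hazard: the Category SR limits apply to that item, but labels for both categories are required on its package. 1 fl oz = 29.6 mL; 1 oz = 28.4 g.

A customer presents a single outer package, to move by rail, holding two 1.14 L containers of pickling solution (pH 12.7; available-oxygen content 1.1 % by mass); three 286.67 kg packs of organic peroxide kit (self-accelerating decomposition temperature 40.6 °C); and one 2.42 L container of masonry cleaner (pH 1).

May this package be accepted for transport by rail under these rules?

Yes

With pH 12.7 (≥ 11.5), the pickling solution falls in Category CR.
With self-accelerating decomposition temperature 40.6 °C (< 75 °C), the organic peroxide kit falls in Category SR.
pH 1 meets the Category CR criterion (Corrosive), so the masonry cleaner is Category CR.
Category CR net quantity: (two 1.14 L containers = 2.28 L) + 2.42 L = 4.7 L.
4.7 L is within the rail limit of 5 L for Category CR.
Category SR quantity: three 286.67 kg packs = 860.01 kg.
That is within the Category SR rail limit of 1000 kg.
Every hazard category is within its rail limit and no segregation rule is violated.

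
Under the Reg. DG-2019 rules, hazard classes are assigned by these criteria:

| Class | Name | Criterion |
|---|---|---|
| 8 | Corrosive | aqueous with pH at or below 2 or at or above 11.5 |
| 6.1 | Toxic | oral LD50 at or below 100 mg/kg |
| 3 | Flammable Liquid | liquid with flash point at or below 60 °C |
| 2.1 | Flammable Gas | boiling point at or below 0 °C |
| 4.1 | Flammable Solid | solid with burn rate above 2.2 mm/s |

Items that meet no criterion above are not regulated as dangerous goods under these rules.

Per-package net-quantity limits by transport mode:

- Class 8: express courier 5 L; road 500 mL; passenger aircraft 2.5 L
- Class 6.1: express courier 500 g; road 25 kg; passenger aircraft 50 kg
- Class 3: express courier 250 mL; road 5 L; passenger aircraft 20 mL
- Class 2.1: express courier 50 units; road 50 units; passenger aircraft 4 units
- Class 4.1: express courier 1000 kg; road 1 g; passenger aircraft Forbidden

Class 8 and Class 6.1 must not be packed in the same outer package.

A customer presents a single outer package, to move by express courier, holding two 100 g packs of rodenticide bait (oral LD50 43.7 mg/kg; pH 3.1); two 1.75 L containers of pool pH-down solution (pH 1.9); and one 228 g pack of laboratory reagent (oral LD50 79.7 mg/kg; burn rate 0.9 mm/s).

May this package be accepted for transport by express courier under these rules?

Rodenticide bait: oral LD50 43.7 mg/kg ≤ 100 mg/kg → Class 6.1 (Toxic).
With pH 1.9 (≤ 2), the pool pH-down solution falls in Class 8.
With oral LD50 79.7 mg/kg (≤ 100 mg/kg), the laboratory reagent falls in Class 6.1.
Class 8 quantity: two 1.75 L containers = 3.5 L.
3.5 L ≤ 5 L (express courier limit, Class 8) — within limit.
Class 6.1 net quantity: (two 100 g packs = 200 g) + 228 g = 428 g.
428 g ≤ 500 g (express courier limit, Class 6.1) — within limit.
Class 8 and Class 6.1 may not share an outer package.

No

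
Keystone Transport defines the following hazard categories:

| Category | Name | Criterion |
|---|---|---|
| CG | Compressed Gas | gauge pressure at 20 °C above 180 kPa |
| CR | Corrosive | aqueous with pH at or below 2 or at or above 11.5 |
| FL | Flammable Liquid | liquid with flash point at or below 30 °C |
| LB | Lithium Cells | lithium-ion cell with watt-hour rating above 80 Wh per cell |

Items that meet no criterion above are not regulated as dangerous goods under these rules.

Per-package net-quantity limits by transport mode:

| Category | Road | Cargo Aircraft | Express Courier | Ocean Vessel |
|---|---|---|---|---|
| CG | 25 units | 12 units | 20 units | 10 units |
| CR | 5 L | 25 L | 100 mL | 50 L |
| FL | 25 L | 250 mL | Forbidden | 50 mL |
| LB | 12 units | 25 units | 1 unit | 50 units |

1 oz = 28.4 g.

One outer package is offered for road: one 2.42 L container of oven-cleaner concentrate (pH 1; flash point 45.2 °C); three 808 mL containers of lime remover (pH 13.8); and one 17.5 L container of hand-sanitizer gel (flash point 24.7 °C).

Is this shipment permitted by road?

Yes

The oven-cleaner concentrate has pH 1, which is ≤ 2, so it is Category CR (Corrosive).
pH 13.8 meets the Category CR criterion (Corrosive), so the lime remover is Category CR.
With flash point 24.7 °C (≤ 30 °C), the hand-sanitizer gel falls in Category FL.
Total Category CR: 2.42 L + (three 808 mL containers = 2.424 L) = 4.844 L.
4.844 L ≤ 5 L (road limit, Category CR) — within limit.
Category FL quantity: 17.5 L.
17.5 L ≤ 25 L (road limit, Category FL) — within limit.
Every hazard category is within its road limit and no segregation rule is violated.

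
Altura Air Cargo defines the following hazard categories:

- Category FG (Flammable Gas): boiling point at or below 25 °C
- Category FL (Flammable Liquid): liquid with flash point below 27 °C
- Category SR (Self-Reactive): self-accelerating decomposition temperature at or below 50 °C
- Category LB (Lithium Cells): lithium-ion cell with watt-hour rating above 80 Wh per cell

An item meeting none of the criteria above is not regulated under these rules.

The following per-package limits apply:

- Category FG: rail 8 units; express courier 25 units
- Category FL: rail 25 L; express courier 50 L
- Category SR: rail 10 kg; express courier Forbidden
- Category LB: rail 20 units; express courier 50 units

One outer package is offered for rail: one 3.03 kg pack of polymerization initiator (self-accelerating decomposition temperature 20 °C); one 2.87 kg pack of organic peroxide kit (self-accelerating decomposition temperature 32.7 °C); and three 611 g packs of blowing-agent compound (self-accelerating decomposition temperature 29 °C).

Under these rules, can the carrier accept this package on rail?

Yes

Polymerization initiator: self-accelerating decomposition temperature 20 °C ≤ 50 °C → Category SR (Self-Reactive).
Self-accelerating decomposition temperature 32.7 °C meets the Category SR criterion (Self-Reactive), so the organic peroxide kit is Category SR.
Self-accelerating decomposition temperature 29 °C meets the Category SR criterion (Self-Reactive), so the blowing-agent compound is Category SR.
Total Category SR: 3.03 kg + 2.87 kg + (three 611 g packs = 1.833 kg) = 7.733 kg.
7.733 kg is within the rail limit of 10 kg for Category SR.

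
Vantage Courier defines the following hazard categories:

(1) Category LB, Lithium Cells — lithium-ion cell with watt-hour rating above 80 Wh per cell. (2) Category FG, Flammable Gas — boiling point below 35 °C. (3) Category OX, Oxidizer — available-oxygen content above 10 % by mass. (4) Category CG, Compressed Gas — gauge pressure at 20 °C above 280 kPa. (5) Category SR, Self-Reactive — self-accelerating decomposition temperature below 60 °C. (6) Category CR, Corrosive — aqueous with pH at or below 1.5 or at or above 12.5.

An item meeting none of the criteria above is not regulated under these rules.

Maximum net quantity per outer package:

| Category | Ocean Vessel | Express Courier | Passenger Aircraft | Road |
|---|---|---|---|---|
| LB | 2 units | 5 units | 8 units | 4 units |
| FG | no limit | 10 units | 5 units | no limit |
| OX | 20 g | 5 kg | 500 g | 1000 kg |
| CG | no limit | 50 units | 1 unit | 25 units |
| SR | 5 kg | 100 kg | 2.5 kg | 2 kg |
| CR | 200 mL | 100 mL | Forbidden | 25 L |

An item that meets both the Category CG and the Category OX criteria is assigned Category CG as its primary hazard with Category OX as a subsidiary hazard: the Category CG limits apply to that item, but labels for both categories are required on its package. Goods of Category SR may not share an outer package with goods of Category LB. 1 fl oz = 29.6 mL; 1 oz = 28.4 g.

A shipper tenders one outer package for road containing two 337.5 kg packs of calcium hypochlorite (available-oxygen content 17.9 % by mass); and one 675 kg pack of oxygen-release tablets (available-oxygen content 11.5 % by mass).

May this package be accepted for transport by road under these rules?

No

Calcium hypochlorite: available-oxygen content 17.9 % by mass > 10 % by mass → Category OX (Oxidizer).
Available-oxygen content 11.5 % by mass meets the Category OX criterion (Oxidizer), so the oxygen-release tablets are Category OX.
Category OX net quantity: (two 337.5 kg packs = 675 kg) + 675 kg = 1350 kg.
1350 kg > 1000 kg (road limit, Category OX) — over the limit.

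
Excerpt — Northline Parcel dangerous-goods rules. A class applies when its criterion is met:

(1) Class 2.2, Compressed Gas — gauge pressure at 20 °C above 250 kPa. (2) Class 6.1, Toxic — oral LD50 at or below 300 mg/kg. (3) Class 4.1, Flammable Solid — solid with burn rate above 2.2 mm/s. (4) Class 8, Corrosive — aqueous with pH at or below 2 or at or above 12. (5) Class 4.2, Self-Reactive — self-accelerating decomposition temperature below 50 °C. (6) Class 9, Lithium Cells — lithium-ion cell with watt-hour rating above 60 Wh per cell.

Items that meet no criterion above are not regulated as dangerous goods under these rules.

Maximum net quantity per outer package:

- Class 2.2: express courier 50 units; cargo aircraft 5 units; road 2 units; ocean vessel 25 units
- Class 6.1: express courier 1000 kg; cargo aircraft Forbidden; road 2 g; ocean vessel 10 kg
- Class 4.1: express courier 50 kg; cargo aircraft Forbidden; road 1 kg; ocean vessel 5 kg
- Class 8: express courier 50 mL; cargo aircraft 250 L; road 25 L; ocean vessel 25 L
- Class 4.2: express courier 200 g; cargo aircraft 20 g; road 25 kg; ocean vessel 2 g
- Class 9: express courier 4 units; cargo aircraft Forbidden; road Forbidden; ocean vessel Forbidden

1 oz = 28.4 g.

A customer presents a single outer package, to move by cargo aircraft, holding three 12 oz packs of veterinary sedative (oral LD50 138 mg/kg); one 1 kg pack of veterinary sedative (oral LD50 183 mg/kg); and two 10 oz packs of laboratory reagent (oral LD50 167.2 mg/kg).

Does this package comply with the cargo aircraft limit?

Veterinary sedative: oral LD50 138 mg/kg ≤ 300 mg/kg → Class 6.1 (Toxic).
Veterinary sedative: oral LD50 183 mg/kg ≤ 300 mg/kg → Class 6.1 (Toxic).
Laboratory reagent: oral LD50 167.2 mg/kg ≤ 300 mg/kg → Class 6.1 (Toxic).
Total Class 6.1: (three 12 oz packs = 1022.4 g) + 1 kg + (two 10 oz packs = 568 g) = 2590.4 g.
Class 6.1 is Forbidden by cargo aircraft.

No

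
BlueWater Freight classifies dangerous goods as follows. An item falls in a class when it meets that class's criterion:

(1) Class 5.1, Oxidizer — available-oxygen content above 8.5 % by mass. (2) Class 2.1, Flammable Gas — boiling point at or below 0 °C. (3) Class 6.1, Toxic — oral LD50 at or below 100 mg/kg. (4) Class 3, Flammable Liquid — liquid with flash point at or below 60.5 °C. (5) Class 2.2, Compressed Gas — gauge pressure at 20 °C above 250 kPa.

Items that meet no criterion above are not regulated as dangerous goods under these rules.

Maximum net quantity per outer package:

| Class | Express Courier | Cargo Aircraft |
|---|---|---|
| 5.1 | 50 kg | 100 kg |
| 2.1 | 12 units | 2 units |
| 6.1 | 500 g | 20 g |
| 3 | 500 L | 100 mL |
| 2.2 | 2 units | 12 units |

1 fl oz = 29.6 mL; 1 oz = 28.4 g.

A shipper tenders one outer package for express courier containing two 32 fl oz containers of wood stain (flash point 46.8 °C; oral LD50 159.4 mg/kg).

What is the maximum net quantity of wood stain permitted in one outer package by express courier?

500 L

Flash point 46.8 °C meets the Class 3 criterion (Flammable Liquid), so the wood stain is Class 3.
The express courier limit for Class 3 is 500 L.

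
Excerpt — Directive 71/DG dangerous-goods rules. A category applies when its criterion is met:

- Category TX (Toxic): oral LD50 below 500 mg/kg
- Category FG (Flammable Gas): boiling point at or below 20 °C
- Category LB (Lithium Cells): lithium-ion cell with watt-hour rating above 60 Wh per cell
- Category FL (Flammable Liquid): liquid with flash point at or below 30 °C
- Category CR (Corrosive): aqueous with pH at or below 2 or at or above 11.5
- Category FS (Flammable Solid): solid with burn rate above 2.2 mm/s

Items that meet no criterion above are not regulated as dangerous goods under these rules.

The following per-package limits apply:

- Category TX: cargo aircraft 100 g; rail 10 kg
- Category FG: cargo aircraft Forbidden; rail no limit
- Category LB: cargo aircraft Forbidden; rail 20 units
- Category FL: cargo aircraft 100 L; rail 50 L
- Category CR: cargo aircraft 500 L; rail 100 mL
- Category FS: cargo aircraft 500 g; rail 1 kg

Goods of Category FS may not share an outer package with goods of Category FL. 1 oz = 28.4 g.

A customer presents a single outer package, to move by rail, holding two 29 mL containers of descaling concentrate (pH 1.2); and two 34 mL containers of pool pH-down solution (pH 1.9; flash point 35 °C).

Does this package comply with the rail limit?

With pH 1.2 (≤ 2), the descaling concentrate falls in Category CR.
The pool pH-down solution has pH 1.9, which is ≤ 2, so it is Category CR (Corrosive).
Category CR net quantity: (two 29 mL containers = 58 mL) + (two 34 mL containers = 68 mL) = 126 mL.
126 mL > 100 mL (rail limit, Category CR) — over the limit.

No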